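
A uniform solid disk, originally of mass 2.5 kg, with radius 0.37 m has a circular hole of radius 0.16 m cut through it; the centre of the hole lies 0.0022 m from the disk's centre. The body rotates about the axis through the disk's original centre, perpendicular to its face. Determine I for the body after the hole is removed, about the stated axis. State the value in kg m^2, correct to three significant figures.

0.165

Unpierced body about its centre: I₀ = (1/2)MR² = (1/2)(2.5)(0.37)² = 0.17112 kg m^2.
The removed disk has mass m = M·(r/R)² = (2.5)(0.16/0.37)² = 0.46749 kg (same uniform areal density).
Its moment of inertia about the rotation axis (parallel-axis theorem): I_hole = (1/2)mr² + md² = (1/2)(0.46749)(0.16)² + (0.46749)(0.0022)² = 0.0059862 kg m^2.
Treating the hole as negative mass, I = I₀ − I_hole = 0.17112 − 0.0059862 = 0.16514 kg m^2.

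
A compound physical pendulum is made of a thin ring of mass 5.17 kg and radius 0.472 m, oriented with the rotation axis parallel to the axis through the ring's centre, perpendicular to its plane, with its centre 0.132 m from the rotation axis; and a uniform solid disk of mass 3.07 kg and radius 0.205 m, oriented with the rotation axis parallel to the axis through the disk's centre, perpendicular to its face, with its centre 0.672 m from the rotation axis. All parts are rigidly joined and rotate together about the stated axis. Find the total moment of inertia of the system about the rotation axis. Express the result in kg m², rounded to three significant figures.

2.69

Thin ring: I_cm = MR² = (5.17)(0.472)² = 1.1518 kg m²; centre at d = 0.132 m, so the parallel axis theorem gives I = 1.1518 + (5.17)(0.132)² = 1.2419 kg m².
Solid disk: I_cm = (1/2)MR² = (1/2)(3.07)(0.205)² = 0.064508 kg m²; centre at d = 0.672 m, so the parallel axis theorem gives I = 0.064508 + (3.07)(0.672)² = 1.4509 kg m².
Total I = 1.2419 + 1.4509 = 2.6927 kg m².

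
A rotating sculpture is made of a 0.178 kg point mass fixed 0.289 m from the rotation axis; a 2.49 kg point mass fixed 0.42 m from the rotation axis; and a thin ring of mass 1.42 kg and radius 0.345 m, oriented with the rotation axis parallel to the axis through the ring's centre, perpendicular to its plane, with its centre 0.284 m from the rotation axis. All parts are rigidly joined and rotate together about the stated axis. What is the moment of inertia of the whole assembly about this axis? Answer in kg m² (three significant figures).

Point mass: I_cm = 0; centre at d = 0.289 m, so the parallel axis theorem gives I = 0 + (0.178)(0.289)² = 0.014867 kg m².
Point mass: I_cm = 0; centre at d = 0.42 m, so the parallel axis theorem gives I = 0 + (2.49)(0.42)² = 0.43924 kg m².
Thin ring: I_cm = MR² = (1.42)(0.345)² = 0.16902 kg m²; centre at d = 0.284 m, so the parallel axis theorem gives I = 0.16902 + (1.42)(0.284)² = 0.28355 kg m².
Total I = 0.014867 + 0.43924 + 0.28355 = 0.73765 kg m².

0.738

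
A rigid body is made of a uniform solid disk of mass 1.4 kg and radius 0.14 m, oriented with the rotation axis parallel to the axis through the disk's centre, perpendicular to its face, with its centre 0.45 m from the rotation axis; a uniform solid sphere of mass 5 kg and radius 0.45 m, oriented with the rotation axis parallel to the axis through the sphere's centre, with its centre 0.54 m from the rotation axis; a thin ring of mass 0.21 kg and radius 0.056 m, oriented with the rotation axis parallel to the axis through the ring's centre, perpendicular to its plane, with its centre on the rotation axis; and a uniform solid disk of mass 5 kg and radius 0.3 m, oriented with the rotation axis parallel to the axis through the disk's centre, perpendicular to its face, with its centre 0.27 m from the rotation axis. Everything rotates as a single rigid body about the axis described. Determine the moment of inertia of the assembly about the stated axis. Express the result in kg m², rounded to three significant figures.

2.75

Solid disk: I_cm = (1/2)MR² = (1/2)(1.4)(0.14)² = 0.01372 kg m²; centre at d = 0.45 m, so I = I_cm + Md² gives I = 0.01372 + (1.4)(0.45)² = 0.29722 kg m².
Solid sphere: I_cm = (2/5)MR² = (2/5)(5)(0.45)² = 0.405 kg m²; centre at d = 0.54 m, so I = I_cm + Md² gives I = 0.405 + (5)(0.54)² = 1.863 kg m².
Thin ring: I_cm = MR² = (0.21)(0.056)² = 0.00065856 kg m²; axis through the centre, so I = 0.00065856 kg m².
Solid disk: I_cm = (1/2)MR² = (1/2)(5)(0.3)² = 0.225 kg m²; centre at d = 0.27 m, so I = I_cm + Md² gives I = 0.225 + (5)(0.27)² = 0.5895 kg m².
Total I = 0.29722 + 1.863 + 0.00065856 + 0.5895 = 2.7504 kg m².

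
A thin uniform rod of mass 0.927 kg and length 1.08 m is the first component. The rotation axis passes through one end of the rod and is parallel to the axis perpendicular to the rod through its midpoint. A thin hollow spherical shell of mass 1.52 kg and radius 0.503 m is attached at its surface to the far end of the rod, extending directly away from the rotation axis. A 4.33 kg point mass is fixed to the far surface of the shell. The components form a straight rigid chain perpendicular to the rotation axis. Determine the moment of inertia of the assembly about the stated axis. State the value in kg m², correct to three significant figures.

Thin rod: I_cm = (1/12)ML² = (1/12)(0.927)(1.08)² = 0.090104 kg m²; centre at d = 0.54 m, so I = I_cm + Md² gives I = 0.090104 + (0.927)(0.54)² = 0.36042 kg m².
Spherical shell: I_cm = (2/3)MR² = (2/3)(1.52)(0.503)² = 0.25638 kg m²; centre at d = 0.54 + 0.54 + 0.503 = 1.583 m, so I = I_cm + Md² gives I = 0.25638 + (1.52)(1.583)² = 4.0653 kg m².
Point mass: I_cm = 0; centre at d = 0.54 + 0.54 + 0.503 + 0.503 = 2.086 m, so I = I_cm + Md² gives I = 0 + (4.33)(2.086)² = 18.842 kg m².
Total I = 0.36042 + 4.0653 + 18.842 = 23.267 kg m².

23.3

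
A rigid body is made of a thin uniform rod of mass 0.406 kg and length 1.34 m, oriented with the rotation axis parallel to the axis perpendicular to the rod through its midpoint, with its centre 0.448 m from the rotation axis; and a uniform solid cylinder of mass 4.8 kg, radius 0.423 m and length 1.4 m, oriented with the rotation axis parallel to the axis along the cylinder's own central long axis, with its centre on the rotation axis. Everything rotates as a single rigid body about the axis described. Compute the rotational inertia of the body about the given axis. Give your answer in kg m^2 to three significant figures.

0.572

Thin rod: I_cm = (1/12)ML² = (1/12)(0.406)(1.34)² = 0.060751 kg m^2; centre at d = 0.448 m, so I = I_cm + Md² gives I = 0.060751 + (0.406)(0.448)² = 0.14224 kg m^2.
Solid cylinder: I_cm = (1/2)MR² = (1/2)(4.8)(0.423)² = 0.42943 kg m^2; axis through the centre, so I = 0.42943 kg m^2.
Total I = 0.14224 + 0.42943 = 0.57167 kg m^2.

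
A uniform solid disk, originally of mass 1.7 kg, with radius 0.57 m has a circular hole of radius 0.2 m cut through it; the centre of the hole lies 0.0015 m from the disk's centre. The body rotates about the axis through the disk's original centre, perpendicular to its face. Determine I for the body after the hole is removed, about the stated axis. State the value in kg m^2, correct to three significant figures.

Unpierced body about its centre: I₀ = (1/2)MR² = (1/2)(1.7)(0.57)² = 0.27616 kg m^2.
The removed disk has mass m = M·(r/R)² = (1.7)(0.2/0.57)² = 0.2093 kg (same uniform areal density).
Its moment of inertia about the rotation axis (parallel-axis theorem): I_hole = (1/2)mr² + md² = (1/2)(0.2093)(0.2)² + (0.2093)(0.0015)² = 0.0041864 kg m^2.
Treating the hole as negative mass, I = I₀ − I_hole = 0.27616 − 0.0041864 = 0.27198 kg m^2.

0.272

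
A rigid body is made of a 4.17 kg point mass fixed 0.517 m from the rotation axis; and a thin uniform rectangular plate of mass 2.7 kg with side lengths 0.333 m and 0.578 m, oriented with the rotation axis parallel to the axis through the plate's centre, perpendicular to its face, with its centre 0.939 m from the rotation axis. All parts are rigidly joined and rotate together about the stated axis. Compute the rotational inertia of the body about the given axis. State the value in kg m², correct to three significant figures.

3.60

Point mass: I_cm = 0; centre at d = 0.517 m, so I = I_cm + Md² gives I = 0 + (4.17)(0.517)² = 1.1146 kg m².
Rectangular plate: I_cm = (1/12)M(a²+b²) = (1/12)(2.7)[(0.333)² + (0.578)²] = 0.10012 kg m²; centre at d = 0.939 m, so I = I_cm + Md² gives I = 0.10012 + (2.7)(0.939)² = 2.4808 kg m².
Total I = 1.1146 + 2.4808 = 3.5954 kg m².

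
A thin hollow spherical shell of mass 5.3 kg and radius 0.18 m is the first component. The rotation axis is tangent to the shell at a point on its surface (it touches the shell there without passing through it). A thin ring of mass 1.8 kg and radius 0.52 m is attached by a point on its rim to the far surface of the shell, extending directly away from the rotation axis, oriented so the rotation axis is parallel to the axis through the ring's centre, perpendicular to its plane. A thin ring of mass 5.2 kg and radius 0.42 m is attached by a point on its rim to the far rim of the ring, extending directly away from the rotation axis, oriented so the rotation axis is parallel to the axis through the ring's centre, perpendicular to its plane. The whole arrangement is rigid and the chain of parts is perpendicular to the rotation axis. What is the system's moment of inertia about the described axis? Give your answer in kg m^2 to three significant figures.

Spherical shell: I_cm = (2/3)MR² = (2/3)(5.3)(0.18)² = 0.11448 kg m^2; centre at d = 0.18 m, so I = I_cm + Md² gives I = 0.11448 + (5.3)(0.18)² = 0.2862 kg m^2.
Thin ring: I_cm = MR² = (1.8)(0.52)² = 0.48672 kg m^2; centre at d = 0.18 + 0.18 + 0.52 = 0.88 m, so I = I_cm + Md² gives I = 0.48672 + (1.8)(0.88)² = 1.8806 kg m^2.
Thin ring: I_cm = MR² = (5.2)(0.42)² = 0.91728 kg m^2; centre at d = 0.18 + 0.18 + 0.52 + 0.52 + 0.42 = 1.82 m, so I = I_cm + Md² gives I = 0.91728 + (5.2)(1.82)² = 18.142 kg m^2.
Total I = 0.2862 + 1.8806 + 18.142 = 20.309 kg m^2.

20.3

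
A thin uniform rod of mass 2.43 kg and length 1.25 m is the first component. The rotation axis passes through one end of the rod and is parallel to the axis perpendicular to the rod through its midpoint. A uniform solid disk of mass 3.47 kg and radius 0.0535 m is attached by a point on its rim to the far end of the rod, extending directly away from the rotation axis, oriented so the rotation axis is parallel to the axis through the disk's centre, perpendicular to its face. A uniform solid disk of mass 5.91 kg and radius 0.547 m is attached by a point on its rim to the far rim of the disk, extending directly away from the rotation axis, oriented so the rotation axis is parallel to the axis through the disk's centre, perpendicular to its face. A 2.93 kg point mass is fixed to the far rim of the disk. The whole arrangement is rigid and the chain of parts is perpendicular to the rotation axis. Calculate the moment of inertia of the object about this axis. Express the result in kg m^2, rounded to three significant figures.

Thin rod: I_cm = (1/12)ML² = (1/12)(2.43)(1.25)² = 0.31641 kg m^2; centre at d = 0.625 m, so the parallel axis theorem gives I = 0.31641 + (2.43)(0.625)² = 1.2656 kg m^2.
Solid disk: I_cm = (1/2)MR² = (1/2)(3.47)(0.0535)² = 0.004966 kg m^2; centre at d = 0.625 + 0.625 + 0.0535 = 1.3035 m, so the parallel axis theorem gives I = 0.004966 + (3.47)(1.3035)² = 5.9009 kg m^2.
Solid disk: I_cm = (1/2)MR² = (1/2)(5.91)(0.547)² = 0.88416 kg m^2; centre at d = 0.625 + 0.625 + 0.0535 + 0.0535 + 0.547 = 1.904 m, so the parallel axis theorem gives I = 0.88416 + (5.91)(1.904)² = 22.309 kg m^2.
Point mass: I_cm = 0; centre at d = 0.625 + 0.625 + 0.0535 + 0.0535 + 0.547 + 0.547 = 2.451 m, so the parallel axis theorem gives I = 0 + (2.93)(2.451)² = 17.602 kg m^2.
Total I = 1.2656 + 5.9009 + 22.309 + 17.602 = 47.077 kg m^2.

47.1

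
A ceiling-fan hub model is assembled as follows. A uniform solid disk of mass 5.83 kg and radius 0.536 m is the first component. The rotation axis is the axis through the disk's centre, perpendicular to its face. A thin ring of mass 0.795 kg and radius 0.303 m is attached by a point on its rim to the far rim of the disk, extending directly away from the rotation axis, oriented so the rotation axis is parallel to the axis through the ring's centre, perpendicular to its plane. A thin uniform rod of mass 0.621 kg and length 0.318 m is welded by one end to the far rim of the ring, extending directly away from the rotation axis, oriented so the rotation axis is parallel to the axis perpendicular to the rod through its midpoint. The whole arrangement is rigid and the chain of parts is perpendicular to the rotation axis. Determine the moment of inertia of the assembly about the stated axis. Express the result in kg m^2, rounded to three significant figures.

Solid disk: I_cm = (1/2)MR² = (1/2)(5.83)(0.536)² = 0.83747 kg m^2; axis through the centre, so I = 0.83747 kg m^2.
Thin ring: I_cm = MR² = (0.795)(0.303)² = 0.072988 kg m^2; centre at d = 0.536 + 0.303 = 0.839 m, so the parallel axis theorem gives I = 0.072988 + (0.795)(0.839)² = 0.63261 kg m^2.
Thin rod: I_cm = (1/12)ML² = (1/12)(0.621)(0.318)² = 0.0052332 kg m^2; centre at d = 0.536 + 0.303 + 0.303 + 0.159 = 1.301 m, so the parallel axis theorem gives I = 0.0052332 + (0.621)(1.301)² = 1.0563 kg m^2.
Total I = 0.83747 + 0.63261 + 1.0563 = 2.5264 kg m^2.

2.53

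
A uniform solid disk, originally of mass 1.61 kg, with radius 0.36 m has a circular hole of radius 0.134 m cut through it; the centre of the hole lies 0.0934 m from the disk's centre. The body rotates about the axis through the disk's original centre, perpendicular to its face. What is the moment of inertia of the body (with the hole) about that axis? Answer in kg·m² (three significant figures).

0.100

Unpierced body about its centre: I₀ = (1/2)MR² = (1/2)(1.61)(0.36)² = 0.10433 kg·m².
The removed disk has mass m = M·(r/R)² = (1.61)(0.134/0.36)² = 0.22306 kg (same uniform areal density).
Its moment of inertia about the rotation axis (parallel-axis theorem): I_hole = (1/2)mr² + md² = (1/2)(0.22306)(0.134)² + (0.22306)(0.0934)² = 0.0039486 kg·m².
Treating the hole as negative mass, I = I₀ − I_hole = 0.10433 − 0.0039486 = 0.10038 kg·m².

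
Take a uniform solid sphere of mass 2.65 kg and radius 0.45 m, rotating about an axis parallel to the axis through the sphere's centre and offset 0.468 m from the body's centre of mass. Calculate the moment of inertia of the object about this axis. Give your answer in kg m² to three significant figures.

I_cm = (2/5)MR² = (2/5)(2.65)(0.45)² = 0.21465 kg m²; centre at d = 0.468 m, so I = I_cm + Md² gives I = 0.21465 + (2.65)(0.468)² = 0.79506 kg m².

0.795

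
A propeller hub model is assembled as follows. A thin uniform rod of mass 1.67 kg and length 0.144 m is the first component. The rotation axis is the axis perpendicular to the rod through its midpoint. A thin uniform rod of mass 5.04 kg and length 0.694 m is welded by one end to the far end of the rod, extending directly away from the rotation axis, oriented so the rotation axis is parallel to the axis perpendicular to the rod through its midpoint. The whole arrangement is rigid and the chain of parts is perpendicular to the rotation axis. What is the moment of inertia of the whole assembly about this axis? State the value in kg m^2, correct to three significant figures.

Thin rod: I_cm = (1/12)ML² = (1/12)(1.67)(0.144)² = 0.0028858 kg m^2; axis through the centre, so I = 0.0028858 kg m^2.
Thin rod: I_cm = (1/12)ML² = (1/12)(5.04)(0.694)² = 0.20229 kg m^2; centre at d = 0.072 + 0.347 = 0.419 m, so I = I_cm + Md² gives I = 0.20229 + (5.04)(0.419)² = 1.0871 kg m^2.
Total I = 0.0028858 + 1.0871 = 1.09 kg m^2.

1.09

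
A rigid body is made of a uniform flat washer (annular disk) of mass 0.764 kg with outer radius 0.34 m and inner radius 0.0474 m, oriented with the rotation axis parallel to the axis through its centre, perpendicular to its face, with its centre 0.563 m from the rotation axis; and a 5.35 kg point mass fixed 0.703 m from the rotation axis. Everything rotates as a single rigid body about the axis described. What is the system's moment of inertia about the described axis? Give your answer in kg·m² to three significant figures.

2.93

Annular disk: I_cm = (1/2)M(R²+r²) = (1/2)(0.764)[(0.34)² + (0.0474)²] = 0.045017 kg·m²; centre at d = 0.563 m, so the parallel axis theorem gives I = 0.045017 + (0.764)(0.563)² = 0.28718 kg·m².
Point mass: I_cm = 0; centre at d = 0.703 m, so the parallel axis theorem gives I = 0 + (5.35)(0.703)² = 2.644 kg·m².
Total I = 0.28718 + 2.644 = 2.9312 kg·m².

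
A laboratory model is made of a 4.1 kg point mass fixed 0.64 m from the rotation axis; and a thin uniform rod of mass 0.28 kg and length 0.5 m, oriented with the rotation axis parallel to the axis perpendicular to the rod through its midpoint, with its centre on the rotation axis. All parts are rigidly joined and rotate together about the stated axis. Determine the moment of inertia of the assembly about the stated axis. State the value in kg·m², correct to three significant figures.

Point mass: I_cm = 0; centre at d = 0.64 m, so I = I_cm + Md² gives I = 0 + (4.1)(0.64)² = 1.6794 kg·m².
Thin rod: I_cm = (1/12)ML² = (1/12)(0.28)(0.5)² = 0.0058333 kg·m²; axis through the centre, so I = 0.0058333 kg·m².
Total I = 1.6794 + 0.0058333 = 1.6852 kg·m².

1.69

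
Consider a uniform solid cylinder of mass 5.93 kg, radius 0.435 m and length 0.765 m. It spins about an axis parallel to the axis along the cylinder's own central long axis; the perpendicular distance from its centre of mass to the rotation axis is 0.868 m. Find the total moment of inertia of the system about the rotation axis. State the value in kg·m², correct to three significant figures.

5.03

I_cm = (1/2)MR² = (1/2)(5.93)(0.435)² = 0.56105 kg·m²; centre at d = 0.868 m, so the parallel axis theorem gives I = 0.56105 + (5.93)(0.868)² = 5.0289 kg·m².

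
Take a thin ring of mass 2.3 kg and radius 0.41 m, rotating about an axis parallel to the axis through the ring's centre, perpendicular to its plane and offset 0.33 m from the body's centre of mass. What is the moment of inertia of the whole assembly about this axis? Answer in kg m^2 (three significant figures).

0.637

I_cm = MR² = (2.3)(0.41)² = 0.38663 kg m^2; centre at d = 0.33 m, so the parallel axis theorem gives I = 0.38663 + (2.3)(0.33)² = 0.6371 kg m^2.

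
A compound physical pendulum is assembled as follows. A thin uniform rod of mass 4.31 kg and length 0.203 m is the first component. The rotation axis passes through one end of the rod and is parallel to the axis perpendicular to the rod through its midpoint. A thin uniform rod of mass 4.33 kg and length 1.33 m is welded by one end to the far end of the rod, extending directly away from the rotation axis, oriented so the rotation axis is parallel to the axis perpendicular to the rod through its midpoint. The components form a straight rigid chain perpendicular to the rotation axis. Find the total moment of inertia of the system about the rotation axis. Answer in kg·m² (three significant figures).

3.96

Thin rod: I_cm = (1/12)ML² = (1/12)(4.31)(0.203)² = 0.014801 kg·m²; centre at d = 0.1015 m, so I = I_cm + Md² gives I = 0.014801 + (4.31)(0.1015)² = 0.059204 kg·m².
Thin rod: I_cm = (1/12)ML² = (1/12)(4.33)(1.33)² = 0.63828 kg·m²; centre at d = 0.1015 + 0.1015 + 0.665 = 0.868 m, so I = I_cm + Md² gives I = 0.63828 + (4.33)(0.868)² = 3.9006 kg·m².
Total I = 0.059204 + 3.9006 = 3.9598 kg·m².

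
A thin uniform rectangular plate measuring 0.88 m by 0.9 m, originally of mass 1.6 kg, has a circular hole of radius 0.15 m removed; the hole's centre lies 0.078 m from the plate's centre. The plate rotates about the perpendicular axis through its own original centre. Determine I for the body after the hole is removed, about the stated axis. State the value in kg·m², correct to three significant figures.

0.209

Unpierced body about its centre: I₀ = (1/12)M(a²+b²) = (1/12)(1.6)[(0.88)² + (0.9)²] = 0.21125 kg·m².
The removed disk has mass m = M·πr²/(ab) = (1.6)·π(0.15)²/(0.88·0.9) = 0.1428 kg (same uniform areal density).
Its moment of inertia about the rotation axis (parallel-axis theorem): I_hole = (1/2)mr² + md² = (1/2)(0.1428)(0.15)² + (0.1428)(0.078)² = 0.0024753 kg·m².
Treating the hole as negative mass, I = I₀ − I_hole = 0.21125 − 0.0024753 = 0.20878 kg·m².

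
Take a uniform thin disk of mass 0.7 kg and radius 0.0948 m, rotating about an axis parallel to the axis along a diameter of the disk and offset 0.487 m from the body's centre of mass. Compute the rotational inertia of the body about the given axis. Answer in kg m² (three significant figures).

I_cm = (1/4)MR² = (1/4)(0.7)(0.0948)² = 0.0015727 kg m²; centre at d = 0.487 m, so I = I_cm + Md² gives I = 0.0015727 + (0.7)(0.487)² = 0.16759 kg m².

0.168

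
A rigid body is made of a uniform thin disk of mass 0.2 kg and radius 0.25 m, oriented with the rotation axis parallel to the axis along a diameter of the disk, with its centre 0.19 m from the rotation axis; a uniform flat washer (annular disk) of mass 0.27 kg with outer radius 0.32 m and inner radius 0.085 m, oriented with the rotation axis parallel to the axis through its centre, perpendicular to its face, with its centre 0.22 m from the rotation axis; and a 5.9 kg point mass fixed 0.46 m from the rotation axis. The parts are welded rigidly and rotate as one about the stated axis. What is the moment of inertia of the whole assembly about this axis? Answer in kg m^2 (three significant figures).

Thin disk: I_cm = (1/4)MR² = (1/4)(0.2)(0.25)² = 0.003125 kg m^2; centre at d = 0.19 m, so I = I_cm + Md² gives I = 0.003125 + (0.2)(0.19)² = 0.010345 kg m^2.
Annular disk: I_cm = (1/2)M(R²+r²) = (1/2)(0.27)[(0.32)² + (0.085)²] = 0.014799 kg m^2; centre at d = 0.22 m, so I = I_cm + Md² gives I = 0.014799 + (0.27)(0.22)² = 0.027867 kg m^2.
Point mass: I_cm = 0; centre at d = 0.46 m, so I = I_cm + Md² gives I = 0 + (5.9)(0.46)² = 1.2484 kg m^2.
Total I = 0.010345 + 0.027867 + 1.2484 = 1.2867 kg m^2.

1.29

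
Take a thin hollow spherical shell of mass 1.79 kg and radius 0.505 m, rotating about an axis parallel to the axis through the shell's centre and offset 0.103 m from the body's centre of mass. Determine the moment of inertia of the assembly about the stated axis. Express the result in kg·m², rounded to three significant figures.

0.323

I_cm = (2/3)MR² = (2/3)(1.79)(0.505)² = 0.30433 kg·m²; centre at d = 0.103 m, so I = I_cm + Md² gives I = 0.30433 + (1.79)(0.103)² = 0.32332 kg·m².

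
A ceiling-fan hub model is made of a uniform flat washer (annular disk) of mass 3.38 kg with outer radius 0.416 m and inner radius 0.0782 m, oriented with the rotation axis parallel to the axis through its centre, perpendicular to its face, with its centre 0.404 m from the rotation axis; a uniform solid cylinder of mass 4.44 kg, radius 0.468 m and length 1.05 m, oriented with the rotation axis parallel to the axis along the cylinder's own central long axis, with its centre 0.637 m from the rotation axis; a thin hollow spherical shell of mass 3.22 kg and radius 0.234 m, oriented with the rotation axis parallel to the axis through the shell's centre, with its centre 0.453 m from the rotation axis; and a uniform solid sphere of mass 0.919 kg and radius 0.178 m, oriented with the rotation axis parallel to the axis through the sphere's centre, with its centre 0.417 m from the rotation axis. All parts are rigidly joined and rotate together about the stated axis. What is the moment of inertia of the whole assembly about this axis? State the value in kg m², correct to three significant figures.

4.09

Annular disk: I_cm = (1/2)M(R²+r²) = (1/2)(3.38)[(0.416)² + (0.0782)²] = 0.3028 kg m²; centre at d = 0.404 m, so the parallel axis theorem gives I = 0.3028 + (3.38)(0.404)² = 0.85447 kg m².
Solid cylinder: I_cm = (1/2)MR² = (1/2)(4.44)(0.468)² = 0.48623 kg m²; centre at d = 0.637 m, so the parallel axis theorem gives I = 0.48623 + (4.44)(0.637)² = 2.2878 kg m².
Spherical shell: I_cm = (2/3)MR² = (2/3)(3.22)(0.234)² = 0.11754 kg m²; centre at d = 0.453 m, so the parallel axis theorem gives I = 0.11754 + (3.22)(0.453)² = 0.77832 kg m².
Solid sphere: I_cm = (2/5)MR² = (2/5)(0.919)(0.178)² = 0.011647 kg m²; centre at d = 0.417 m, so the parallel axis theorem gives I = 0.011647 + (0.919)(0.417)² = 0.17145 kg m².
Total I = 0.85447 + 2.2878 + 0.77832 + 0.17145 = 4.0921 kg m².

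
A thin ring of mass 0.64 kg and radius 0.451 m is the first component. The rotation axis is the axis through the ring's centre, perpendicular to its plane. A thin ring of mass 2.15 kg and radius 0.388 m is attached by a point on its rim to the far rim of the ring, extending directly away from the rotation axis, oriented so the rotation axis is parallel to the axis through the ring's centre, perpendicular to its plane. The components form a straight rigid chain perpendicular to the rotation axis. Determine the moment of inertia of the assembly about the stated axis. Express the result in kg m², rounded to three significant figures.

Thin ring: I_cm = MR² = (0.64)(0.451)² = 0.13018 kg m²; axis through the centre, so I = 0.13018 kg m².
Thin ring: I_cm = MR² = (2.15)(0.388)² = 0.32367 kg m²; centre at d = 0.451 + 0.388 = 0.839 m, so I = I_cm + Md² gives I = 0.32367 + (2.15)(0.839)² = 1.8371 kg m².
Total I = 0.13018 + 1.8371 = 1.9673 kg m².

1.97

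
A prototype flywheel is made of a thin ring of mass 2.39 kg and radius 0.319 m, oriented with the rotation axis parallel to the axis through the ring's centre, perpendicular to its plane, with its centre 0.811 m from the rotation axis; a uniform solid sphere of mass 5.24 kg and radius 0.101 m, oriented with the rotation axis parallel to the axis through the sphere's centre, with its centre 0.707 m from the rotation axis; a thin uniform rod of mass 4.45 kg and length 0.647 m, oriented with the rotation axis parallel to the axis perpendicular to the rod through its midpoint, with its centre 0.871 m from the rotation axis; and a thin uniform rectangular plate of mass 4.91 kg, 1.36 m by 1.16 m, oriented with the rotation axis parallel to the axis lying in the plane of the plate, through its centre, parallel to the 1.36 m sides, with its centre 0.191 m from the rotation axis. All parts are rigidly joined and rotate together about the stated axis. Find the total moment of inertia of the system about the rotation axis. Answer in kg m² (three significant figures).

Thin ring: I_cm = MR² = (2.39)(0.319)² = 0.24321 kg m²; centre at d = 0.811 m, so the parallel axis theorem gives I = 0.24321 + (2.39)(0.811)² = 1.8152 kg m².
Solid sphere: I_cm = (2/5)MR² = (2/5)(5.24)(0.101)² = 0.021381 kg m²; centre at d = 0.707 m, so the parallel axis theorem gives I = 0.021381 + (5.24)(0.707)² = 2.6406 kg m².
Thin rod: I_cm = (1/12)ML² = (1/12)(4.45)(0.647)² = 0.15523 kg m²; centre at d = 0.871 m, so the parallel axis theorem gives I = 0.15523 + (4.45)(0.871)² = 3.5312 kg m².
Rectangular plate: I_cm = (1/12)Mb² = (1/12)(4.91)(1.16)² = 0.55057 kg m²; centre at d = 0.191 m, so the parallel axis theorem gives I = 0.55057 + (4.91)(0.191)² = 0.7297 kg m².
Total I = 1.8152 + 2.6406 + 3.5312 + 0.7297 = 8.7166 kg m².

8.72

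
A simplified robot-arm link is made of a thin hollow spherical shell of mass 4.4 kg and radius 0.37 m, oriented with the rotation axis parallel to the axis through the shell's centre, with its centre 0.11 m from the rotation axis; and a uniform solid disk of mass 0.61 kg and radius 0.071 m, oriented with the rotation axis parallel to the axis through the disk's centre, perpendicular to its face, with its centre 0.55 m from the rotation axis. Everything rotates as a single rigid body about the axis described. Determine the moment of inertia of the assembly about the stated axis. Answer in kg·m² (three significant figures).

Spherical shell: I_cm = (2/3)MR² = (2/3)(4.4)(0.37)² = 0.40157 kg·m²; centre at d = 0.11 m, so the parallel axis theorem gives I = 0.40157 + (4.4)(0.11)² = 0.45481 kg·m².
Solid disk: I_cm = (1/2)MR² = (1/2)(0.61)(0.071)² = 0.0015375 kg·m²; centre at d = 0.55 m, so the parallel axis theorem gives I = 0.0015375 + (0.61)(0.55)² = 0.18606 kg·m².
Total I = 0.45481 + 0.18606 = 0.64088 kg·m².

0.641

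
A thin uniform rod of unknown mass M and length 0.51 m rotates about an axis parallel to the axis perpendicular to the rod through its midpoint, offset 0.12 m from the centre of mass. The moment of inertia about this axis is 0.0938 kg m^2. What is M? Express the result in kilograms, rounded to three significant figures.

I = I_cm + Md² = (1/12)ML² + Md² = M·[0.0833333·(0.51)² + (0.12)²] = M·0.036075.
So M = 0.0938 / 0.036075 = 2.6001 kg.

2.60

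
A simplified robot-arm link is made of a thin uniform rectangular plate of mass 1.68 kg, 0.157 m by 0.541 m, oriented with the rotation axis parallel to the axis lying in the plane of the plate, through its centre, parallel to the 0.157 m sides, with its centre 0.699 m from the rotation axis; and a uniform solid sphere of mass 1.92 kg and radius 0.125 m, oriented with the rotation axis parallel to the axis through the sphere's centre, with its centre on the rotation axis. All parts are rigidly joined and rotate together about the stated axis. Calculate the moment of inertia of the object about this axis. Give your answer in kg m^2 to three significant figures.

Rectangular plate: I_cm = (1/12)Mb² = (1/12)(1.68)(0.541)² = 0.040975 kg m^2; centre at d = 0.699 m, so I = I_cm + Md² gives I = 0.040975 + (1.68)(0.699)² = 0.86183 kg m^2.
Solid sphere: I_cm = (2/5)MR² = (2/5)(1.92)(0.125)² = 0.012 kg m^2; axis through the centre, so I = 0.012 kg m^2.
Total I = 0.86183 + 0.012 = 0.87383 kg m^2.

0.874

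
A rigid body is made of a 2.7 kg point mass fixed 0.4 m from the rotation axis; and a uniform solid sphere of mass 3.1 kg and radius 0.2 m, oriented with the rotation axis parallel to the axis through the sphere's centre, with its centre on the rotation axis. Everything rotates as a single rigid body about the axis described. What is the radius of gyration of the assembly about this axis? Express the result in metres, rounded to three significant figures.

0.288

Point mass: I_cm = 0; centre at d = 0.4 m, so I = I_cm + Md² gives I = 0 + (2.7)(0.4)² = 0.432 kg m².
Solid sphere: I_cm = (2/5)MR² = (2/5)(3.1)(0.2)² = 0.0496 kg m²; axis through the centre, so I = 0.0496 kg m².
Total I = 0.4816 kg m²; total mass M = 5.8 kg.
k = √(I/M) = √(0.4816/5.8) = 0.28816 m.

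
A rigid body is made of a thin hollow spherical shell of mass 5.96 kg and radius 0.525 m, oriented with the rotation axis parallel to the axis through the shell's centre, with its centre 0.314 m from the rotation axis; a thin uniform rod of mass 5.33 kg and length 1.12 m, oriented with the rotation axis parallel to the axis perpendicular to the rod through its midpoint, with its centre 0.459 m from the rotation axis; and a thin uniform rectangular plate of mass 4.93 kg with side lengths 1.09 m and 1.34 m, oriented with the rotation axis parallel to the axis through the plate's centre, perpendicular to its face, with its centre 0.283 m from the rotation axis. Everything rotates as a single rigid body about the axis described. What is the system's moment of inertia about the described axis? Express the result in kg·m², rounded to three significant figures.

4.98

Spherical shell: I_cm = (2/3)MR² = (2/3)(5.96)(0.525)² = 1.0952 kg·m²; centre at d = 0.314 m, so I = I_cm + Md² gives I = 1.0952 + (5.96)(0.314)² = 1.6828 kg·m².
Thin rod: I_cm = (1/12)ML² = (1/12)(5.33)(1.12)² = 0.55716 kg·m²; centre at d = 0.459 m, so I = I_cm + Md² gives I = 0.55716 + (5.33)(0.459)² = 1.6801 kg·m².
Rectangular plate: I_cm = (1/12)M(a²+b²) = (1/12)(4.93)[(1.09)² + (1.34)²] = 1.2258 kg·m²; centre at d = 0.283 m, so I = I_cm + Md² gives I = 1.2258 + (4.93)(0.283)² = 1.6206 kg·m².
Total I = 1.6828 + 1.6801 + 1.6206 = 4.9835 kg·m².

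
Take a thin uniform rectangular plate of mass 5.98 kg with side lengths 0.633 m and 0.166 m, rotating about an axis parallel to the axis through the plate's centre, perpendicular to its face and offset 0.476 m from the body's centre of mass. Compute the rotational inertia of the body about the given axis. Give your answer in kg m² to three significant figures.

1.57

I_cm = (1/12)M(a²+b²) = (1/12)(5.98)[(0.633)² + (0.166)²] = 0.21341 kg m²; centre at d = 0.476 m, so I = I_cm + Md² gives I = 0.21341 + (5.98)(0.476)² = 1.5683 kg m².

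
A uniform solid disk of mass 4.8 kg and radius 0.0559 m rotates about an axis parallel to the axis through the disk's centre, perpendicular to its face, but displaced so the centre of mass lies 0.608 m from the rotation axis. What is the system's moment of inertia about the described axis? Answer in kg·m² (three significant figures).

1.78

I_cm = (1/2)MR² = (1/2)(4.8)(0.0559)² = 0.0074995 kg·m²; centre at d = 0.608 m, so the parallel axis theorem gives I = 0.0074995 + (4.8)(0.608)² = 1.7819 kg·m².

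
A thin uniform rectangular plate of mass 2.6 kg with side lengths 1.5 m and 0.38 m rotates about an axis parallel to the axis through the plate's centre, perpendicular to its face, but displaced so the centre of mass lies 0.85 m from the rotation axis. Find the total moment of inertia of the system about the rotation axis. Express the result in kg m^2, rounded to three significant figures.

2.40

I_cm = (1/12)M(a²+b²) = (1/12)(2.6)[(1.5)² + (0.38)²] = 0.51879 kg m^2; centre at d = 0.85 m, so the parallel axis theorem gives I = 0.51879 + (2.6)(0.85)² = 2.3973 kg m^2.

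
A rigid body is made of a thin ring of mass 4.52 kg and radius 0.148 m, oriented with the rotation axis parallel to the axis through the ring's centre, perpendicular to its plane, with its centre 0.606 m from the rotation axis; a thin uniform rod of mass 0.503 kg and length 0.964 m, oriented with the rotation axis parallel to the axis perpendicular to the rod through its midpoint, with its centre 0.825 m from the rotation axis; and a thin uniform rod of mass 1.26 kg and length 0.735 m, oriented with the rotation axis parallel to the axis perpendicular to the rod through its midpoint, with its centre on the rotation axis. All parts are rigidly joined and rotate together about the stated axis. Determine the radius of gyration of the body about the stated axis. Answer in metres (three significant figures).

0.591

Thin ring: I_cm = MR² = (4.52)(0.148)² = 0.099006 kg m^2; centre at d = 0.606 m, so the parallel axis theorem gives I = 0.099006 + (4.52)(0.606)² = 1.7589 kg m^2.
Thin rod: I_cm = (1/12)ML² = (1/12)(0.503)(0.964)² = 0.038953 kg m^2; centre at d = 0.825 m, so the parallel axis theorem gives I = 0.038953 + (0.503)(0.825)² = 0.38131 kg m^2.
Thin rod: I_cm = (1/12)ML² = (1/12)(1.26)(0.735)² = 0.056724 kg m^2; axis through the centre, so I = 0.056724 kg m^2.
Total I = 2.1969 kg m^2; total mass M = 6.283 kg.
k = √(I/M) = √(2.1969/6.283) = 0.59132 m.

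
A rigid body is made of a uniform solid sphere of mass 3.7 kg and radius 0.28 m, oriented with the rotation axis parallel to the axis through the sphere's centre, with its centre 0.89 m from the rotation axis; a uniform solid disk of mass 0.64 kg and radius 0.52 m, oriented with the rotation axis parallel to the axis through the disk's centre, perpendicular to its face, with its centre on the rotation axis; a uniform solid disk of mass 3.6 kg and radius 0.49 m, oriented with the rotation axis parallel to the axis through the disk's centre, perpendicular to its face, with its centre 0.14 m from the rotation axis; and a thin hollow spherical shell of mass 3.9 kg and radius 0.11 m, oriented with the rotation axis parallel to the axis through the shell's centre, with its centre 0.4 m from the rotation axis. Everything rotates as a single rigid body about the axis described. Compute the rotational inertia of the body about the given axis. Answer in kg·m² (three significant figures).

Solid sphere: I_cm = (2/5)MR² = (2/5)(3.7)(0.28)² = 0.11603 kg·m²; centre at d = 0.89 m, so the parallel axis theorem gives I = 0.11603 + (3.7)(0.89)² = 3.0468 kg·m².
Solid disk: I_cm = (1/2)MR² = (1/2)(0.64)(0.52)² = 0.086528 kg·m²; axis through the centre, so I = 0.086528 kg·m².
Solid disk: I_cm = (1/2)MR² = (1/2)(3.6)(0.49)² = 0.43218 kg·m²; centre at d = 0.14 m, so the parallel axis theorem gives I = 0.43218 + (3.6)(0.14)² = 0.50274 kg·m².
Spherical shell: I_cm = (2/3)MR² = (2/3)(3.9)(0.11)² = 0.03146 kg·m²; centre at d = 0.4 m, so the parallel axis theorem gives I = 0.03146 + (3.9)(0.4)² = 0.65546 kg·m².
Total I = 3.0468 + 0.086528 + 0.50274 + 0.65546 = 4.2915 kg·m².

4.29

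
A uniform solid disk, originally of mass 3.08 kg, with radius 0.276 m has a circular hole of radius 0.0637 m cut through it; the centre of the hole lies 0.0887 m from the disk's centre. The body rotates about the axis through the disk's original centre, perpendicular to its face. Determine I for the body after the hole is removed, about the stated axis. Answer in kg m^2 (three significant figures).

Unpierced body about its centre: I₀ = (1/2)MR² = (1/2)(3.08)(0.276)² = 0.11731 kg m^2.
The removed disk has mass m = M·(r/R)² = (3.08)(0.0637/0.276)² = 0.16406 kg (same uniform areal density).
Its moment of inertia about the rotation axis (parallel-axis theorem): I_hole = (1/2)mr² + md² = (1/2)(0.16406)(0.0637)² + (0.16406)(0.0887)² = 0.0016237 kg m^2.
Treating the hole as negative mass, I = I₀ − I_hole = 0.11731 − 0.0016237 = 0.11569 kg m^2.

0.116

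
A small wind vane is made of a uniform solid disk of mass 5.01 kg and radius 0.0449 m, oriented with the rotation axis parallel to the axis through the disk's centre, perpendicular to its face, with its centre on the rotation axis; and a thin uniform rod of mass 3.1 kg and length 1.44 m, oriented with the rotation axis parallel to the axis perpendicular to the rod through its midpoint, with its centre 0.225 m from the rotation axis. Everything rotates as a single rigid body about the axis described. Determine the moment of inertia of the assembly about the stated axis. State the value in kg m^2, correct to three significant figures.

Solid disk: I_cm = (1/2)MR² = (1/2)(5.01)(0.0449)² = 0.0050501 kg m^2; axis through the centre, so I = 0.0050501 kg m^2.
Thin rod: I_cm = (1/12)ML² = (1/12)(3.1)(1.44)² = 0.53568 kg m^2; centre at d = 0.225 m, so I = I_cm + Md² gives I = 0.53568 + (3.1)(0.225)² = 0.69262 kg m^2.
Total I = 0.0050501 + 0.69262 = 0.69767 kg m^2.

0.698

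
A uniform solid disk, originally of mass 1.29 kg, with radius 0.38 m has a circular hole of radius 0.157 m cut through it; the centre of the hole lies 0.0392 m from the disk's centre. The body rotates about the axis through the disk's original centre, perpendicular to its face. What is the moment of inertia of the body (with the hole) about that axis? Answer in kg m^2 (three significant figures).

0.0901

Unpierced body about its centre: I₀ = (1/2)MR² = (1/2)(1.29)(0.38)² = 0.093138 kg m^2.
The removed disk has mass m = M·(r/R)² = (1.29)(0.157/0.38)² = 0.2202 kg (same uniform areal density).
Its moment of inertia about the rotation axis (parallel-axis theorem): I_hole = (1/2)mr² + md² = (1/2)(0.2202)(0.157)² + (0.2202)(0.0392)² = 0.0030523 kg m^2.
Treating the hole as negative mass, I = I₀ − I_hole = 0.093138 − 0.0030523 = 0.090086 kg m^2.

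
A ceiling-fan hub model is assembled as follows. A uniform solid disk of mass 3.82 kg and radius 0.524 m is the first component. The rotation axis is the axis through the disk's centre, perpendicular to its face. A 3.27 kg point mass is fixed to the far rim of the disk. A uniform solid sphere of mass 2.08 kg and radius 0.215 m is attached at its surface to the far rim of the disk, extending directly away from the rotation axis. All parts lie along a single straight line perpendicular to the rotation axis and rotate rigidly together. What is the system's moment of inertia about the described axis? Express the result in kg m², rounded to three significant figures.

Solid disk: I_cm = (1/2)MR² = (1/2)(3.82)(0.524)² = 0.52444 kg m²; axis through the centre, so I = 0.52444 kg m².
Point mass: I_cm = 0; centre at d = 0.524 m, so I = I_cm + Md² gives I = 0 + (3.27)(0.524)² = 0.89786 kg m².
Solid sphere: I_cm = (2/5)MR² = (2/5)(2.08)(0.215)² = 0.038459 kg m²; centre at d = 0.524 + 0.215 = 0.739 m, so I = I_cm + Md² gives I = 0.038459 + (2.08)(0.739)² = 1.1744 kg m².
Total I = 0.52444 + 0.89786 + 1.1744 = 2.5967 kg m².

2.60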